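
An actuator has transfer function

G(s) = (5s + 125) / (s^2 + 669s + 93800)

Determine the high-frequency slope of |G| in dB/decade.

-20 dB/decade

Each pole contributes −20 dB/decade at high frequency; each zero contributes +20 dB/decade.
Net: 1 zero(s) − 2 pole(s) → -20 dB/decade.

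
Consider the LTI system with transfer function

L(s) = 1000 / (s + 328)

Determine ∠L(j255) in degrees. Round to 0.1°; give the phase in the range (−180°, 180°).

-37.9°

Substitute s = j255:
Numerator: 1000 = 1000 + j0
Denominator: (j255) + 328 = 328 + j255
|N| = √(1000² + 0²) ≈ 1000, ∠N ≈ 0.00°
|D| = √(328² + 255²) ≈ 415.46, ∠D ≈ 37.86°
∠L = 0.00° − 37.86° = -37.86°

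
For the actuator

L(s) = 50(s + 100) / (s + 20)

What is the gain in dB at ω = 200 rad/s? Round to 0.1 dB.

At s = jω = j200:
zero (s+100): 100 + j200 → |·| = √(100²+200²) = √50000 ≈ 223.61, ∠ = arctan(200/100) ≈ 63.43°
pole (s+20): 20 + j200 → |·| = √(20²+200²) = √40400 ≈ 201, ∠ = arctan(200/20) ≈ 84.29°
|L| = 50 · 223.61 / 201 ≈ 55.624
Gain = 20 log₁₀(55.624) ≈ 34.91 dB

34.9 dB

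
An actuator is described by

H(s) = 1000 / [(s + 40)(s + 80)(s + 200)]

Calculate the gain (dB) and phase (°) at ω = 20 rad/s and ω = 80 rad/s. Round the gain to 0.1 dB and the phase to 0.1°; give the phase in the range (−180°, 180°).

ω = 20: -57.4 dB, -46.3°; ω = 80: -66.8 dB, -130.2°

At s = jω = j20:
pole (s+40): 40 + j20 → |·| = √(40²+20²) = √2000 ≈ 44.721, ∠ = arctan(20/40) ≈ 26.57°
pole (s+80): 80 + j20 → |·| = √(80²+20²) = √6800 ≈ 82.462, ∠ = arctan(20/80) ≈ 14.04°
pole (s+200): 200 + j20 → |·| = √(200²+20²) = √40400 ≈ 201, ∠ = arctan(20/200) ≈ 5.71°
|H| = 1000 / 7.4124e+05 ≈ 0.0013491
Gain = 20 log₁₀(0.0013491) ≈ -57.40 dB
∠H = 0.00° − 46.32° = -46.32°

At s = jω = j80:
pole (s+40): 40 + j80 → |·| = √(40²+80²) = √8000 ≈ 89.443, ∠ = arctan(80/40) ≈ 63.43°
pole (s+80): 80 + j80 → |·| = √(80²+80²) = √12800 ≈ 113.14, ∠ = arctan(80/80) ≈ 45.00°
pole (s+200): 200 + j80 → |·| = √(200²+80²) = √46400 ≈ 215.41, ∠ = arctan(80/200) ≈ 21.80°
|H| = 1000 / 2.1799e+06 ≈ 0.00045874
Gain = 20 log₁₀(0.00045874) ≈ -66.77 dB
∠H = 0.00° − 130.23° = -130.23°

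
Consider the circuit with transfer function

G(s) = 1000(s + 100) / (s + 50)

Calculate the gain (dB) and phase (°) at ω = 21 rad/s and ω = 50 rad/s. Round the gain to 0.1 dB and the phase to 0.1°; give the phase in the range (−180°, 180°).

At s = jω = j21:
zero (s+100): 100 + j21 → |·| = √(100²+21²) = √10441 ≈ 102.18, ∠ = arctan(21/100) ≈ 11.86°
pole (s+50): 50 + j21 → |·| = √(50²+21²) = √2941 ≈ 54.231, ∠ = arctan(21/50) ≈ 22.78°
|G| = 1000 · 102.18 / 54.231 ≈ 1884.2
Gain = 20 log₁₀(1884.2) ≈ 65.50 dB
∠G = 11.86° − 22.78° = -10.92°

At s = jω = j50:
zero (s+100): 100 + j50 → |·| = √(100²+50²) = √12500 ≈ 111.8, ∠ = arctan(50/100) ≈ 26.57°
pole (s+50): 50 + j50 → |·| = √(50²+50²) = √5000 ≈ 70.711, ∠ = arctan(50/50) ≈ 45.00°
|G| = 1000 · 111.8 / 70.711 ≈ 1581.1
Gain = 20 log₁₀(1581.1) ≈ 63.98 dB
∠G = 26.57° − 45.00° = -18.43°

ω = 21: 65.5 dB, -10.9°; ω = 50: 64.0 dB, -18.4°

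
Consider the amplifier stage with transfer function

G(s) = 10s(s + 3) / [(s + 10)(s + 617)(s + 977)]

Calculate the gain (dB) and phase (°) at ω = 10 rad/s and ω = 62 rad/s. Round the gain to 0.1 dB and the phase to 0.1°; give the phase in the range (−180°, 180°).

At s = jω = j10:
zero (s+3): 3 + j10 → |·| = √(3²+10²) = √109 ≈ 10.44, ∠ = arctan(10/3) ≈ 73.30°
zero at origin: s = j10 → |·| = 10, ∠ = 90.00°
pole (s+10): 10 + j10 → |·| = √(10²+10²) = √200 ≈ 14.142, ∠ = arctan(10/10) ≈ 45.00°
pole (s+617): 617 + j10 → |·| = √(617²+10²) = √380789 ≈ 617.08, ∠ = arctan(10/617) ≈ 0.93°
pole (s+977): 977 + j10 → |·| = √(977²+10²) = √954629 ≈ 977.05, ∠ = arctan(10/977) ≈ 0.59°
|G| = 10 · 104.4 / 8.5265e+06 ≈ 0.00012244
Gain = 20 log₁₀(0.00012244) ≈ -78.24 dB
∠G = 163.30° − 46.52° = 116.78°

At s = jω = j62:
zero (s+3): 3 + j62 → |·| = √(3²+62²) = √3853 ≈ 62.073, ∠ = arctan(62/3) ≈ 87.23°
zero at origin: s = j62 → |·| = 62, ∠ = 90.00°
pole (s+10): 10 + j62 → |·| = √(10²+62²) = √3944 ≈ 62.801, ∠ = arctan(62/10) ≈ 80.84°
pole (s+617): 617 + j62 → |·| = √(617²+62²) = √384533 ≈ 620.11, ∠ = arctan(62/617) ≈ 5.74°
pole (s+977): 977 + j62 → |·| = √(977²+62²) = √958373 ≈ 978.97, ∠ = arctan(62/977) ≈ 3.63°
|G| = 10 · 3848.5 / 3.8125e+07 ≈ 0.0010094
Gain = 20 log₁₀(0.0010094) ≈ -59.92 dB
∠G = 177.23° − 90.21° = 87.02°

ω = 10: -78.2 dB, 116.8°; ω = 62: -59.9 dB, 87.0°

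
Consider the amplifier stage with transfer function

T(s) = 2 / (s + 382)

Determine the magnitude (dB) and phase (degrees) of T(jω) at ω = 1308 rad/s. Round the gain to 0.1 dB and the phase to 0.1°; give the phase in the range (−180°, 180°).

Substitute s = j1308:
Numerator: 2 = 2 + j0
Denominator: (j1308) + 382 = 382 + j1308
|N| = √(2² + 0²) ≈ 2, ∠N ≈ 0.00°
|D| = √(382² + 1308²) ≈ 1362.6, ∠D ≈ 73.72°
|T| = 2 / 1362.6 ≈ 0.0014678
Gain = 20 log₁₀(0.0014678) ≈ -56.67 dB
∠T = 0.00° − 73.72° = -73.72°

-56.7 dB, -73.7°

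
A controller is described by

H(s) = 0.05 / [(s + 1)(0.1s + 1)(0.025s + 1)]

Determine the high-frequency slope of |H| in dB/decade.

-60 dB/decade

Each pole contributes −20 dB/decade at high frequency; each zero contributes +20 dB/decade.
Net: 0 zero(s) − 3 pole(s) → -60 dB/decade.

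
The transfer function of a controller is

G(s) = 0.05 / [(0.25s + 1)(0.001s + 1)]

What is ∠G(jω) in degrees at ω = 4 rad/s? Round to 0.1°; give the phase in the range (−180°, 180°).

At ω = 4 rad/s:
pole (1 + j4·0.25) = 1 + j1 → |·| ≈ 1.4142, ∠ ≈ 45.00°
pole (1 + j4·0.001) = 1 + j0.004 → |·| ≈ 1, ∠ ≈ 0.23°
∠G = (0°) − (45.00° + 0.23°) = -45.23°

-45.2°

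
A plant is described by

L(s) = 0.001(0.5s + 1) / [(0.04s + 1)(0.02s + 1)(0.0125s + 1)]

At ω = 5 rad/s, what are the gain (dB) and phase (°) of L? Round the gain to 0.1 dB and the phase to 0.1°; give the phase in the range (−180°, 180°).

-51.6 dB, 47.6°

At ω = 5 rad/s:
zero (1 + j5·0.5) = 1 + j2.5 → |·| ≈ 2.6926, ∠ ≈ 68.20°
pole (1 + j5·0.04) = 1 + j0.2 → |·| ≈ 1.0198, ∠ ≈ 11.31°
pole (1 + j5·0.02) = 1 + j0.1 → |·| ≈ 1.005, ∠ ≈ 5.71°
pole (1 + j5·0.0125) = 1 + j0.0625 → |·| ≈ 1.002, ∠ ≈ 3.58°
|L| = 0.001 · 2.6926 / (1.0198 · 1.005 · 1.002) ≈ 0.0026219
Gain = 20 log₁₀(0.0026219) ≈ -51.63 dB
∠L = (68.20°) − (11.31° + 5.71° + 3.58°) = 47.60°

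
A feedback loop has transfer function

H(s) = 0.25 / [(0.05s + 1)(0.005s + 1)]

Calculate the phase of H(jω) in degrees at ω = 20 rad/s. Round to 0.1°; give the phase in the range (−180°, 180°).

-50.7°

At ω = 20 rad/s:
pole (1 + j20·0.05) = 1 + j1 → |·| ≈ 1.4142, ∠ ≈ 45.00°
pole (1 + j20·0.005) = 1 + j0.1 → |·| ≈ 1.005, ∠ ≈ 5.71°
∠H = (0°) − (45.00° + 5.71°) = -50.71°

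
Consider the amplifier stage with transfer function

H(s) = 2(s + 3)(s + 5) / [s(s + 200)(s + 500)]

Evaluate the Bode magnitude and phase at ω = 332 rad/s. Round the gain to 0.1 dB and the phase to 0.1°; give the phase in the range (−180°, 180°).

At s = jω = j332:
zero (s+3): 3 + j332 → |·| = √(3²+332²) = √110233 ≈ 332.01, ∠ = arctan(332/3) ≈ 89.48°
zero (s+5): 5 + j332 → |·| = √(5²+332²) = √110249 ≈ 332.04, ∠ = arctan(332/5) ≈ 89.14°
pole (s+200): 200 + j332 → |·| = √(200²+332²) = √150224 ≈ 387.59, ∠ = arctan(332/200) ≈ 58.93°
pole (s+500): 500 + j332 → |·| = √(500²+332²) = √360224 ≈ 600.19, ∠ = arctan(332/500) ≈ 33.58°
pole at origin: |s| = 332, ∠ = 90.00° (in denominator)
|H| = 2 · 1.1024e+05 / 7.7232e+07 ≈ 0.0028548
Gain = 20 log₁₀(0.0028548) ≈ -50.89 dB
∠H = 178.62° − 182.51° = -3.89°

-50.9 dB, -3.9°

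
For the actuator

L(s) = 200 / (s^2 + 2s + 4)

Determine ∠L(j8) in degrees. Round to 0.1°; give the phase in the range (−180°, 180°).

-165.1°

At s = jω = j8:
quadratic: (j8)² + 2·j8 + 4 = -60 + j16 → |·| ≈ 62.097, ∠ ≈ 165.07°
∠L = 0.00° − 165.07° = -165.07°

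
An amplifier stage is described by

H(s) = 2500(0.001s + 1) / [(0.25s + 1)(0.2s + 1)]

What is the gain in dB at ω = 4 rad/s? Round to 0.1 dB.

At ω = 4 rad/s:
zero (1 + j4·0.001) = 1 + j0.004 → |·| ≈ 1, ∠ ≈ 0.23°
pole (1 + j4·0.25) = 1 + j1 → |·| ≈ 1.4142, ∠ ≈ 45.00°
pole (1 + j4·0.2) = 1 + j0.8 → |·| ≈ 1.2806, ∠ ≈ 38.66°
|H| = 2500 · 1 / (1.4142 · 1.2806) ≈ 1380.4
Gain = 20 log₁₀(1380.4) ≈ 62.80 dB

62.8 dB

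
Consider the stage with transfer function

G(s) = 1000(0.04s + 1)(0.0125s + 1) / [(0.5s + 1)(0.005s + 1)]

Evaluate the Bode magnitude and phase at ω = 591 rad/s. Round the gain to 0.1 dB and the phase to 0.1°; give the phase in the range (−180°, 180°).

At ω = 591 rad/s:
zero (1 + j591·0.04) = 1 + j23.64 → |·| ≈ 23.661, ∠ ≈ 87.58°
zero (1 + j591·0.0125) = 1 + j7.3875 → |·| ≈ 7.4549, ∠ ≈ 82.29°
pole (1 + j591·0.5) = 1 + j295.5 → |·| ≈ 295.5, ∠ ≈ 89.81°
pole (1 + j591·0.005) = 1 + j2.955 → |·| ≈ 3.1196, ∠ ≈ 71.30°
|G| = 1000 · 23.661 · 7.4549 / (295.5 · 3.1196) ≈ 191.35
Gain = 20 log₁₀(191.35) ≈ 45.64 dB
∠G = (87.58° + 82.29°) − (89.81° + 71.30°) = 8.76°

45.6 dB, 8.8°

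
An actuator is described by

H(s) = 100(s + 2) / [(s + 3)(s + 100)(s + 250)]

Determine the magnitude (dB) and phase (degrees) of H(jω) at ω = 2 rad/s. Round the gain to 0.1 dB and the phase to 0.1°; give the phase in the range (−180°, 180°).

-50.1 dB, 9.7°

At s = jω = j2:
zero (s+2): 2 + j2 → |·| = √(2²+2²) = √8 ≈ 2.8284, ∠ = arctan(2/2) ≈ 45.00°
pole (s+3): 3 + j2 → |·| = √(3²+2²) = √13 ≈ 3.6056, ∠ = arctan(2/3) ≈ 33.69°
pole (s+100): 100 + j2 → |·| = √(100²+2²) = √10004 ≈ 100.02, ∠ = arctan(2/100) ≈ 1.15°
pole (s+250): 250 + j2 → |·| = √(250²+2²) = √62504 ≈ 250.01, ∠ = arctan(2/250) ≈ 0.46°
|H| = 100 · 2.8284 / 90162 ≈ 0.003137
Gain = 20 log₁₀(0.003137) ≈ -50.07 dB
∠H = 45.00° − 35.30° = 9.70°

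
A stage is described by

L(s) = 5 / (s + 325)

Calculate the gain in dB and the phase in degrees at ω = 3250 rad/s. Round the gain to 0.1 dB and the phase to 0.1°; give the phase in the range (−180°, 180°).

Substitute s = j3250:
Numerator: 5 = 5 + j0
Denominator: (j3250) + 325 = 325 + j3250
|N| = √(5² + 0²) ≈ 5, ∠N ≈ 0.00°
|D| = √(325² + 3250²) ≈ 3266.2, ∠D ≈ 84.29°
|L| = 5 / 3266.2 ≈ 0.0015308
Gain = 20 log₁₀(0.0015308) ≈ -56.30 dB
∠L = 0.00° − 84.29° = -84.29°

-56.3 dB, -84.3°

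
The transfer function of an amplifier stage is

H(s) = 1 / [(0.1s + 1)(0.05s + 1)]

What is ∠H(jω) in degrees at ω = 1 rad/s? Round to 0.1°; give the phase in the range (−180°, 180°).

At ω = 1 rad/s:
pole (1 + j1·0.1) = 1 + j0.1 → |·| ≈ 1.005, ∠ ≈ 5.71°
pole (1 + j1·0.05) = 1 + j0.05 → |·| ≈ 1.0012, ∠ ≈ 2.86°
∠H = (0°) − (5.71° + 2.86°) = -8.57°

-8.6°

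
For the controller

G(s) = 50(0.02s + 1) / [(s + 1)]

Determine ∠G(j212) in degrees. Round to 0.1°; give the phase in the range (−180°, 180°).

At ω = 212 rad/s:
zero (1 + j212·0.02) = 1 + j4.24 → |·| ≈ 4.3563, ∠ ≈ 76.73°
pole (1 + j212·1) = 1 + j212 → |·| ≈ 212, ∠ ≈ 89.73°
∠G = (76.73°) − (89.73°) = -13.00°

-13.0°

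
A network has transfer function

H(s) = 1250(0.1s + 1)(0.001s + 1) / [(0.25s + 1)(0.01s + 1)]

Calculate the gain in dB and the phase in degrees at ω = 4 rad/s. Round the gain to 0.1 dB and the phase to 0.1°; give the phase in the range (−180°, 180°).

At ω = 4 rad/s:
zero (1 + j4·0.1) = 1 + j0.4 → |·| ≈ 1.077, ∠ ≈ 21.80°
zero (1 + j4·0.001) = 1 + j0.004 → |·| ≈ 1, ∠ ≈ 0.23°
pole (1 + j4·0.25) = 1 + j1 → |·| ≈ 1.4142, ∠ ≈ 45.00°
pole (1 + j4·0.01) = 1 + j0.04 → |·| ≈ 1.0008, ∠ ≈ 2.29°
|H| = 1250 · 1.077 · 1 / (1.4142 · 1.0008) ≈ 951.19
Gain = 20 log₁₀(951.19) ≈ 59.57 dB
∠H = (21.80° + 0.23°) − (45.00° + 2.29°) = -25.26°

59.6 dB, -25.3°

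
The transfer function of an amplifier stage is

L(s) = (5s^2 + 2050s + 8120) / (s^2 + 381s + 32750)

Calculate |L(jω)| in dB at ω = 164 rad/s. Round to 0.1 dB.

Substitute s = j164:
Numerator: 5(j164)^2 + 2050(j164) + 8120 = -126360 + j336200
Denominator: (j164)^2 + 381(j164) + 32750 = 5854 + j62484
|N| = √(126360² + 336200²) ≈ 3.5916e+05, ∠N ≈ 110.60°
|D| = √(5854² + 62484²) ≈ 62758, ∠D ≈ 84.65°
|L| = 3.5916e+05 / 62758 ≈ 5.7229
Gain = 20 log₁₀(5.7229) ≈ 15.15 dB

15.2 dB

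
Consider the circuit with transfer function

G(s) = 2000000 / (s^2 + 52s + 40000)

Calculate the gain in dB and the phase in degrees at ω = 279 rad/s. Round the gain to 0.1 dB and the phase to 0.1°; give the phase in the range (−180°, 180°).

At s = jω = j279:
quadratic: (j279)² + 52·j279 + 40000 = -37841 + j14508 → |·| ≈ 40527, ∠ ≈ 159.02°
|G| = 2000000 / 40527 ≈ 49.35
Gain = 20 log₁₀(49.35) ≈ 33.87 dB
∠G = 0.00° − 159.02° = -159.02°

33.9 dB, -159.0°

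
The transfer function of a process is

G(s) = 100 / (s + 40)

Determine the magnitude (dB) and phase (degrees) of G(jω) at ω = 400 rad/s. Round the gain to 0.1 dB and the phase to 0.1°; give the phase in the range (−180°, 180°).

-12.1 dB, -84.3°

At s = jω = j400:
pole (s+40): 40 + j400 → |·| = √(40²+400²) = √161600 ≈ 402, ∠ = arctan(400/40) ≈ 84.29°
|G| = 100 / 402 ≈ 0.24876
Gain = 20 log₁₀(0.24876) ≈ -12.08 dB
∠G = 0.00° − 84.29° = -84.29°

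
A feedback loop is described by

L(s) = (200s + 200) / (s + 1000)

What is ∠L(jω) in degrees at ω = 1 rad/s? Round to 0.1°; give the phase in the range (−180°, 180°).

44.9°

Substitute s = j1:
Numerator: 200(j1) + 200 = 200 + j200
Denominator: (j1) + 1000 = 1000 + j1
|N| = √(200² + 200²) ≈ 282.84, ∠N ≈ 45.00°
|D| = √(1000² + 1²) ≈ 1000, ∠D ≈ 0.06°
∠L = 45.00° − 0.06° = 44.94°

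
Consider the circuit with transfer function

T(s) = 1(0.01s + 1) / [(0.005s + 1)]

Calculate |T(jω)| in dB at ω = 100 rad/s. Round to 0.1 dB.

At ω = 100 rad/s:
zero (1 + j100·0.01) = 1 + j1 → |·| ≈ 1.4142, ∠ ≈ 45.00°
pole (1 + j100·0.005) = 1 + j0.5 → |·| ≈ 1.118, ∠ ≈ 26.57°
|T| = 1 · 1.4142 / (1.118) ≈ 1.2649
Gain = 20 log₁₀(1.2649) ≈ 2.04 dB

2.0 dB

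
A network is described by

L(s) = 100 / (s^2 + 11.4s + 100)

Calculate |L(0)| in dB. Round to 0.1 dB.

L(0) = 100 / 100 = 1
20 log₁₀(1) ≈ 0.00 dB

0.0 dB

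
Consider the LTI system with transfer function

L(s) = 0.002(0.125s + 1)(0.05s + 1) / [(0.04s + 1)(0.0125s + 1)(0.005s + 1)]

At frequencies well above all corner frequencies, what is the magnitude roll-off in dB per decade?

Each pole contributes −20 dB/decade at high frequency; each zero contributes +20 dB/decade.
Net: 2 zero(s) − 3 pole(s) → -20 dB/decade.

-20 dB/decade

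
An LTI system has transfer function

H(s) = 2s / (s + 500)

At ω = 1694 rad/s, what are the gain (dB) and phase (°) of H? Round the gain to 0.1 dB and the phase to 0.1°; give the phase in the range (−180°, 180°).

5.7 dB, 16.4°

At s = jω = j1694:
zero at origin: s = j1694 → |·| = 1694, ∠ = 90.00°
pole (s+500): 500 + j1694 → |·| = √(500²+1694²) = √3119636 ≈ 1766.2, ∠ = arctan(1694/500) ≈ 73.56°
|H| = 2 · 1694 / 1766.2 ≈ 1.9182
Gain = 20 log₁₀(1.9182) ≈ 5.66 dB
∠H = 90.00° − 73.56° = 16.44°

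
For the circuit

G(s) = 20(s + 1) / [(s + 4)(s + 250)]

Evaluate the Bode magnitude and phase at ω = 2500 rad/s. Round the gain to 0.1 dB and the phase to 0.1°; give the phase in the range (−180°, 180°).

At s = jω = j2500:
zero (s+1): 1 + j2500 → |·| = √(1²+2500²) = √6250001 ≈ 2500, ∠ = arctan(2500/1) ≈ 89.98°
pole (s+4): 4 + j2500 → |·| = √(4²+2500²) = √6250016 ≈ 2500, ∠ = arctan(2500/4) ≈ 89.91°
pole (s+250): 250 + j2500 → |·| = √(250²+2500²) = √6312500 ≈ 2512.5, ∠ = arctan(2500/250) ≈ 84.29°
|G| = 20 · 2500 / 6.2812e+06 ≈ 0.0079603
Gain = 20 log₁₀(0.0079603) ≈ -41.98 dB
∠G = 89.98° − 174.20° = -84.22°

-42.0 dB, -84.2°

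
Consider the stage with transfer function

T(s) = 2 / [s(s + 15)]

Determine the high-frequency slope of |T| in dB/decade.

-40 dB/decade

Each pole contributes −20 dB/decade at high frequency; each zero contributes +20 dB/decade.
Net: 0 zero(s) − 2 pole(s) → -40 dB/decade.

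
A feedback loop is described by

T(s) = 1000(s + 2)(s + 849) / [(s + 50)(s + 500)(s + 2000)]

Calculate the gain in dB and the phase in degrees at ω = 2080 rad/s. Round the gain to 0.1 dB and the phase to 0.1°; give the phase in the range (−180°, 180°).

At s = jω = j2080:
zero (s+2): 2 + j2080 → |·| = √(2²+2080²) = √4326404 ≈ 2080, ∠ = arctan(2080/2) ≈ 89.94°
zero (s+849): 849 + j2080 → |·| = √(849²+2080²) = √5047201 ≈ 2246.6, ∠ = arctan(2080/849) ≈ 67.80°
pole (s+50): 50 + j2080 → |·| = √(50²+2080²) = √4328900 ≈ 2080.6, ∠ = arctan(2080/50) ≈ 88.62°
pole (s+500): 500 + j2080 → |·| = √(500²+2080²) = √4576400 ≈ 2139.3, ∠ = arctan(2080/500) ≈ 76.48°
pole (s+2000): 2000 + j2080 → |·| = √(2000²+2080²) = √8326400 ≈ 2885.6, ∠ = arctan(2080/2000) ≈ 46.12°
|T| = 1000 · 4.6729e+06 / 1.2844e+10 ≈ 0.36382
Gain = 20 log₁₀(0.36382) ≈ -8.78 dB
∠T = 157.74° − 211.22° = -53.48°

-8.8 dB, -53.5°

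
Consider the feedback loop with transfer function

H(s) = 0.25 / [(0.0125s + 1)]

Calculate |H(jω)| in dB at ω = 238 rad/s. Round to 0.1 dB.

At ω = 238 rad/s:
pole (1 + j238·0.0125) = 1 + j2.975 → |·| ≈ 3.1386, ∠ ≈ 71.42°
|H| = 0.25 · 1 / (3.1386) ≈ 0.079653
Gain = 20 log₁₀(0.079653) ≈ -21.98 dB

-22.0 dB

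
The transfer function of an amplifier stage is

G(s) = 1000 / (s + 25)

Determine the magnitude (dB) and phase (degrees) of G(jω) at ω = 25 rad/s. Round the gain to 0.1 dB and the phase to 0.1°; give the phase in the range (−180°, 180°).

29.0 dB, -45.0°

Substitute s = j25:
Numerator: 1000 = 1000 + j0
Denominator: (j25) + 25 = 25 + j25
|N| = √(1000² + 0²) ≈ 1000, ∠N ≈ 0.00°
|D| = √(25² + 25²) ≈ 35.355, ∠D ≈ 45.00°
|G| = 1000 / 35.355 ≈ 28.285
Gain = 20 log₁₀(28.285) ≈ 29.03 dB
∠G = 0.00° − 45.00° = -45.00°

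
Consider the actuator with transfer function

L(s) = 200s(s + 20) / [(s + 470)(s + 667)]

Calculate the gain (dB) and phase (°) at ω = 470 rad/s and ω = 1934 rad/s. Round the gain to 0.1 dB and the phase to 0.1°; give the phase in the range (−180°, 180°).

At s = jω = j470:
zero (s+20): 20 + j470 → |·| = √(20²+470²) = √221300 ≈ 470.43, ∠ = arctan(470/20) ≈ 87.56°
zero at origin: s = j470 → |·| = 470, ∠ = 90.00°
pole (s+470): 470 + j470 → |·| = √(470²+470²) = √441800 ≈ 664.68, ∠ = arctan(470/470) ≈ 45.00°
pole (s+667): 667 + j470 → |·| = √(667²+470²) = √665789 ≈ 815.96, ∠ = arctan(470/667) ≈ 35.17°
|L| = 200 · 2.211e+05 / 5.4235e+05 ≈ 81.534
Gain = 20 log₁₀(81.534) ≈ 38.23 dB
∠L = 177.56° − 80.17° = 97.39°

At s = jω = j1934:
zero (s+20): 20 + j1934 → |·| = √(20²+1934²) = √3740756 ≈ 1934.1, ∠ = arctan(1934/20) ≈ 89.41°
zero at origin: s = j1934 → |·| = 1934, ∠ = 90.00°
pole (s+470): 470 + j1934 → |·| = √(470²+1934²) = √3961256 ≈ 1990.3, ∠ = arctan(1934/470) ≈ 76.34°
pole (s+667): 667 + j1934 → |·| = √(667²+1934²) = √4185245 ≈ 2045.8, ∠ = arctan(1934/667) ≈ 70.97°
|L| = 200 · 3.7405e+06 / 4.0718e+06 ≈ 183.73
Gain = 20 log₁₀(183.73) ≈ 45.28 dB
∠L = 179.41° − 147.31° = 32.10°

ω = 470: 38.2 dB, 97.4°; ω = 1934: 45.3 dB, 32.1°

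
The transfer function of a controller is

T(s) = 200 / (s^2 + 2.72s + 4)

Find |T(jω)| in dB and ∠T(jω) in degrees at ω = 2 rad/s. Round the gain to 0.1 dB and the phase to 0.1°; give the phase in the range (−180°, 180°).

31.3 dB, -90.0°

At s = jω = j2:
quadratic: (j2)² + 2.72·j2 + 4 = 0 + j5.44 → |·| ≈ 5.44, ∠ ≈ 90.00°
|T| = 200 / 5.44 ≈ 36.765
Gain = 20 log₁₀(36.765) ≈ 31.31 dB
∠T = 0.00° − 90.00° = -90.00°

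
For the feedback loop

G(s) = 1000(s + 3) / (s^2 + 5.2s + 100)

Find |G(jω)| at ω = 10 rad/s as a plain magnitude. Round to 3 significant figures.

201

At s = jω = j10:
zero (s+3): 3 + j10 → |·| = √(3²+10²) = √109 ≈ 10.44, ∠ = arctan(10/3) ≈ 73.30°
quadratic: (j10)² + 5.2·j10 + 100 = 0 + j52 → |·| ≈ 52, ∠ ≈ 90.00°
|G| = 1000 · 10.44 / 52 ≈ 200.77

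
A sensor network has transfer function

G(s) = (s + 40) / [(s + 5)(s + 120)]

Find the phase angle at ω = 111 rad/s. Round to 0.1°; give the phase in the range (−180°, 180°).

-60.0°

At s = jω = j111:
zero (s+40): 40 + j111 → |·| = √(40²+111²) = √13921 ≈ 117.99, ∠ = arctan(111/40) ≈ 70.18°
pole (s+5): 5 + j111 → |·| = √(5²+111²) = √12346 ≈ 111.11, ∠ = arctan(111/5) ≈ 87.42°
pole (s+120): 120 + j111 → |·| = √(120²+111²) = √26721 ≈ 163.47, ∠ = arctan(111/120) ≈ 42.77°
∠G = 70.18° − 130.19° = -60.01°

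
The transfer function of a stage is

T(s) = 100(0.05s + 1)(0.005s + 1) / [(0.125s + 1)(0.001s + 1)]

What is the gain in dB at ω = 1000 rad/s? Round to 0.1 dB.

43.2 dB

At ω = 1000 rad/s:
zero (1 + j1000·0.05) = 1 + j50 → |·| ≈ 50.01, ∠ ≈ 88.85°
zero (1 + j1000·0.005) = 1 + j5 → |·| ≈ 5.099, ∠ ≈ 78.69°
pole (1 + j1000·0.125) = 1 + j125 → |·| ≈ 125, ∠ ≈ 89.54°
pole (1 + j1000·0.001) = 1 + j1 → |·| ≈ 1.4142, ∠ ≈ 45.00°
|T| = 100 · 50.01 · 5.099 / (125 · 1.4142) ≈ 144.25
Gain = 20 log₁₀(144.25) ≈ 43.18 dB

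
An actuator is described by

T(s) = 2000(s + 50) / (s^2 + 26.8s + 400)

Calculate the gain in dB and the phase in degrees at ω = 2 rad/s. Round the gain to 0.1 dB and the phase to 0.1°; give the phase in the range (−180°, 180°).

At s = jω = j2:
zero (s+50): 50 + j2 → |·| = √(50²+2²) = √2504 ≈ 50.04, ∠ = arctan(2/50) ≈ 2.29°
quadratic: (j2)² + 26.8·j2 + 400 = 396 + j53.6 → |·| ≈ 399.61, ∠ ≈ 7.71°
|T| = 2000 · 50.04 / 399.61 ≈ 250.44
Gain = 20 log₁₀(250.44) ≈ 47.97 dB
∠T = 2.29° − 7.71° = -5.42°

48.0 dB, -5.4°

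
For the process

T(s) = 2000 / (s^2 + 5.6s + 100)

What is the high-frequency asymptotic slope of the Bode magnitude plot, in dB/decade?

-40 dB/decade

Each pole contributes −20 dB/decade at high frequency; each zero contributes +20 dB/decade.
Net: 0 zero(s) − 2 pole(s) → -40 dB/decade.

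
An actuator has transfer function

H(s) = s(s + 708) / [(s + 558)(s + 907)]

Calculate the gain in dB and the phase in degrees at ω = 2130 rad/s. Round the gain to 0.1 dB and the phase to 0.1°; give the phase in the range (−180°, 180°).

At s = jω = j2130:
zero (s+708): 708 + j2130 → |·| = √(708²+2130²) = √5038164 ≈ 2244.6, ∠ = arctan(2130/708) ≈ 71.61°
zero at origin: s = j2130 → |·| = 2130, ∠ = 90.00°
pole (s+558): 558 + j2130 → |·| = √(558²+2130²) = √4848264 ≈ 2201.9, ∠ = arctan(2130/558) ≈ 75.32°
pole (s+907): 907 + j2130 → |·| = √(907²+2130²) = √5359549 ≈ 2315.1, ∠ = arctan(2130/907) ≈ 66.93°
|H| = 1 · 4.781e+06 / 5.0976e+06 ≈ 0.93789
Gain = 20 log₁₀(0.93789) ≈ -0.56 dB
∠H = 161.61° − 142.25° = 19.36°

-0.6 dB, 19.4°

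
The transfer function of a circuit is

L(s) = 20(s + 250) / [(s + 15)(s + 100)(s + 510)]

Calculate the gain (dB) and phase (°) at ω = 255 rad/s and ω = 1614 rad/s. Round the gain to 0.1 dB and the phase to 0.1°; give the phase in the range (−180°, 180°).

At s = jω = j255:
zero (s+250): 250 + j255 → |·| = √(250²+255²) = √127525 ≈ 357.11, ∠ = arctan(255/250) ≈ 45.57°
pole (s+15): 15 + j255 → |·| = √(15²+255²) = √65250 ≈ 255.44, ∠ = arctan(255/15) ≈ 86.63°
pole (s+100): 100 + j255 → |·| = √(100²+255²) = √75025 ≈ 273.91, ∠ = arctan(255/100) ≈ 68.59°
pole (s+510): 510 + j255 → |·| = √(510²+255²) = √325125 ≈ 570.2, ∠ = arctan(255/510) ≈ 26.57°
|L| = 20 · 357.11 / 3.9896e+07 ≈ 0.00017902
Gain = 20 log₁₀(0.00017902) ≈ -74.94 dB
∠L = 45.57° − 181.79° = -136.22°

At s = jω = j1614:
zero (s+250): 250 + j1614 → |·| = √(250²+1614²) = √2667496 ≈ 1633.2, ∠ = arctan(1614/250) ≈ 81.20°
pole (s+15): 15 + j1614 → |·| = √(15²+1614²) = √2605221 ≈ 1614.1, ∠ = arctan(1614/15) ≈ 89.47°
pole (s+100): 100 + j1614 → |·| = √(100²+1614²) = √2614996 ≈ 1617.1, ∠ = arctan(1614/100) ≈ 86.45°
pole (s+510): 510 + j1614 → |·| = √(510²+1614²) = √2865096 ≈ 1692.7, ∠ = arctan(1614/510) ≈ 72.46°
|L| = 20 · 1633.2 / 4.4182e+09 ≈ 7.3931e-06
Gain = 20 log₁₀(7.3931e-06) ≈ -102.62 dB
∠L = 81.20° − 248.38° = -167.18°

ω = 255: -74.9 dB, -136.2°; ω = 1614: -102.6 dB, -167.2°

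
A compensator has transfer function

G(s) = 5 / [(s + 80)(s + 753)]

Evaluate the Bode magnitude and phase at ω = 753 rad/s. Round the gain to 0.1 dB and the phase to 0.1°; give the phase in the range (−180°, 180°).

-104.2 dB, -128.9°

At s = jω = j753:
pole (s+80): 80 + j753 → |·| = √(80²+753²) = √573409 ≈ 757.24, ∠ = arctan(753/80) ≈ 83.94°
pole (s+753): 753 + j753 → |·| = √(753²+753²) = √1134018 ≈ 1064.9, ∠ = arctan(753/753) ≈ 45.00°
|G| = 5 / 8.0638e+05 ≈ 6.2006e-06
Gain = 20 log₁₀(6.2006e-06) ≈ -104.15 dB
∠G = 0.00° − 128.94° = -128.94°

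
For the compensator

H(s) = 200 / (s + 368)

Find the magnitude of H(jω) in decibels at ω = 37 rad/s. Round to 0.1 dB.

-5.3 dB

Substitute s = j37:
Numerator: 200 = 200 + j0
Denominator: (j37) + 368 = 368 + j37
|N| = √(200² + 0²) ≈ 200, ∠N ≈ 0.00°
|D| = √(368² + 37²) ≈ 369.86, ∠D ≈ 5.74°
|H| = 200 / 369.86 ≈ 0.54075
Gain = 20 log₁₀(0.54075) ≈ -5.34 dB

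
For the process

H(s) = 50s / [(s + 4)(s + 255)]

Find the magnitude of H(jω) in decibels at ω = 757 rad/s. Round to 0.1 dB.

At s = jω = j757:
zero at origin: s = j757 → |·| = 757, ∠ = 90.00°
pole (s+4): 4 + j757 → |·| = √(4²+757²) = √573065 ≈ 757.01, ∠ = arctan(757/4) ≈ 89.70°
pole (s+255): 255 + j757 → |·| = √(255²+757²) = √638074 ≈ 798.8, ∠ = arctan(757/255) ≈ 71.38°
|H| = 50 · 757 / 6.047e+05 ≈ 0.062593
Gain = 20 log₁₀(0.062593) ≈ -24.07 dB

-24.1 dB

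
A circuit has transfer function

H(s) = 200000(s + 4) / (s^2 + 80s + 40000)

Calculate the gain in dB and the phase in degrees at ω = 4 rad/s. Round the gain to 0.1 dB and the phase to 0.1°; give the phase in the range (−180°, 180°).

29.0 dB, 44.5°

At s = jω = j4:
zero (s+4): 4 + j4 → |·| = √(4²+4²) = √32 ≈ 5.6569, ∠ = arctan(4/4) ≈ 45.00°
quadratic: (j4)² + 80·j4 + 40000 = 39984 + j320 → |·| ≈ 39985, ∠ ≈ 0.46°
|H| = 200000 · 5.6569 / 39985 ≈ 28.295
Gain = 20 log₁₀(28.295) ≈ 29.03 dB
∠H = 45.00° − 0.46° = 44.54°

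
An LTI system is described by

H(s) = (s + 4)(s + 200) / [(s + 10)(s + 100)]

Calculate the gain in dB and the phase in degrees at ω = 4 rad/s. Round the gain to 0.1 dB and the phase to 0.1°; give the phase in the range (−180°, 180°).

0.4 dB, 22.1°

At s = jω = j4:
zero (s+4): 4 + j4 → |·| = √(4²+4²) = √32 ≈ 5.6569, ∠ = arctan(4/4) ≈ 45.00°
zero (s+200): 200 + j4 → |·| = √(200²+4²) = √40016 ≈ 200.04, ∠ = arctan(4/200) ≈ 1.15°
pole (s+10): 10 + j4 → |·| = √(10²+4²) = √116 ≈ 10.77, ∠ = arctan(4/10) ≈ 21.80°
pole (s+100): 100 + j4 → |·| = √(100²+4²) = √10016 ≈ 100.08, ∠ = arctan(4/100) ≈ 2.29°
|H| = 1 · 1131.6 / 1077.9 ≈ 1.0498
Gain = 20 log₁₀(1.0498) ≈ 0.42 dB
∠H = 46.15° − 24.09° = 22.06°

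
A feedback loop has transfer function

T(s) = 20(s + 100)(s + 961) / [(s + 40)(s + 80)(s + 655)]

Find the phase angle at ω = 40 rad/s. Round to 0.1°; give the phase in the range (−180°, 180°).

At s = jω = j40:
zero (s+100): 100 + j40 → |·| = √(100²+40²) = √11600 ≈ 107.7, ∠ = arctan(40/100) ≈ 21.80°
zero (s+961): 961 + j40 → |·| = √(961²+40²) = √925121 ≈ 961.83, ∠ = arctan(40/961) ≈ 2.38°
pole (s+40): 40 + j40 → |·| = √(40²+40²) = √3200 ≈ 56.569, ∠ = arctan(40/40) ≈ 45.00°
pole (s+80): 80 + j40 → |·| = √(80²+40²) = √8000 ≈ 89.443, ∠ = arctan(40/80) ≈ 26.57°
pole (s+655): 655 + j40 → |·| = √(655²+40²) = √430625 ≈ 656.22, ∠ = arctan(40/655) ≈ 3.49°
∠T = 24.18° − 75.06° = -50.88°

-50.9°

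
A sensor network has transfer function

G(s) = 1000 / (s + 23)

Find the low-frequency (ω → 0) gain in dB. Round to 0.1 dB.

G(0) = 1000 / (23) ≈ 43.478
20 log₁₀(43.478) ≈ 32.77 dB

32.8 dB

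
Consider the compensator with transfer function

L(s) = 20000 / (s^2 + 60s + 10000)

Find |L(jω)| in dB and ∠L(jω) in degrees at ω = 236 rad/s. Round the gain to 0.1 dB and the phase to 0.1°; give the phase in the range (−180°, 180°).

At s = jω = j236:
quadratic: (j236)² + 60·j236 + 10000 = -45696 + j14160 → |·| ≈ 47840, ∠ ≈ 162.78°
|L| = 20000 / 47840 ≈ 0.41806
Gain = 20 log₁₀(0.41806) ≈ -7.58 dB
∠L = 0.00° − 162.78° = -162.78°

-7.6 dB, -162.8°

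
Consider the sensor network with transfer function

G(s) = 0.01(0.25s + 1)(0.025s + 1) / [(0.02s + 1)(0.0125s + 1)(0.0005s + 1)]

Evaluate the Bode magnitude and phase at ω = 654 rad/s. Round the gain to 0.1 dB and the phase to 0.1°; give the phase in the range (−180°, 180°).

At ω = 654 rad/s:
zero (1 + j654·0.25) = 1 + j163.5 → |·| ≈ 163.5, ∠ ≈ 89.65°
zero (1 + j654·0.025) = 1 + j16.35 → |·| ≈ 16.381, ∠ ≈ 86.50°
pole (1 + j654·0.02) = 1 + j13.08 → |·| ≈ 13.118, ∠ ≈ 85.63°
pole (1 + j654·0.0125) = 1 + j8.175 → |·| ≈ 8.2359, ∠ ≈ 83.03°
pole (1 + j654·0.0005) = 1 + j0.327 → |·| ≈ 1.0521, ∠ ≈ 18.11°
|G| = 0.01 · 163.5 · 16.381 / (13.118 · 8.2359 · 1.0521) ≈ 0.23563
Gain = 20 log₁₀(0.23563) ≈ -12.56 dB
∠G = (89.65° + 86.50°) − (85.63° + 83.03° + 18.11°) = -10.62°

-12.6 dB, -10.6°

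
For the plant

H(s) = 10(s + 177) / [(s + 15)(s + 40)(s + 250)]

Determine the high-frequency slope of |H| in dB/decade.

-40 dB/decade

Each pole contributes −20 dB/decade at high frequency; each zero contributes +20 dB/decade.
Net: 1 zero(s) − 3 pole(s) → -40 dB/decade.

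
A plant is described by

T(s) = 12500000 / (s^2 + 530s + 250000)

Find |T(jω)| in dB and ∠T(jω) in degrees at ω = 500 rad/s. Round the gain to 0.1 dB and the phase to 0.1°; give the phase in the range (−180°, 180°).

At s = jω = j500:
quadratic: (j500)² + 530·j500 + 250000 = 0 + j265000 → |·| ≈ 2.65e+05, ∠ ≈ 90.00°
|T| = 12500000 / 2.65e+05 ≈ 47.17
Gain = 20 log₁₀(47.17) ≈ 33.47 dB
∠T = 0.00° − 90.00° = -90.00°

33.5 dB, -90.0°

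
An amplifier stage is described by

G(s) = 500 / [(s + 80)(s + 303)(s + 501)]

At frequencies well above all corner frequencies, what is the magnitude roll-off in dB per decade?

Each pole contributes −20 dB/decade at high frequency; each zero contributes +20 dB/decade.
Net: 0 zero(s) − 3 pole(s) → -60 dB/decade.

-60 dB/decade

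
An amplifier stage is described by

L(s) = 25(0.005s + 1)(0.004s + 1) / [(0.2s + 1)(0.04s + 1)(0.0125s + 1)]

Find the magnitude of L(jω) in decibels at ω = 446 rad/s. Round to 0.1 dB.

At ω = 446 rad/s:
zero (1 + j446·0.005) = 1 + j2.23 → |·| ≈ 2.444, ∠ ≈ 65.85°
zero (1 + j446·0.004) = 1 + j1.784 → |·| ≈ 2.0452, ∠ ≈ 60.73°
pole (1 + j446·0.2) = 1 + j89.2 → |·| ≈ 89.206, ∠ ≈ 89.36°
pole (1 + j446·0.04) = 1 + j17.84 → |·| ≈ 17.868, ∠ ≈ 86.79°
pole (1 + j446·0.0125) = 1 + j5.575 → |·| ≈ 5.664, ∠ ≈ 79.83°
|L| = 25 · 2.444 · 2.0452 / (89.206 · 17.868 · 5.664) ≈ 0.013842
Gain = 20 log₁₀(0.013842) ≈ -37.18 dB

-37.2 dB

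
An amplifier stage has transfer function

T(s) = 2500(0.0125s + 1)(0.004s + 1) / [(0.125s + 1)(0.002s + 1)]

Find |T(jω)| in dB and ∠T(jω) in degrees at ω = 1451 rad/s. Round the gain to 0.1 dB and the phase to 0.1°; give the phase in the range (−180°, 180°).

53.6 dB, 6.4°

At ω = 1451 rad/s:
zero (1 + j1451·0.0125) = 1 + j18.1375 → |·| ≈ 18.165, ∠ ≈ 86.84°
zero (1 + j1451·0.004) = 1 + j5.804 → |·| ≈ 5.8895, ∠ ≈ 80.22°
pole (1 + j1451·0.125) = 1 + j181.375 → |·| ≈ 181.38, ∠ ≈ 89.68°
pole (1 + j1451·0.002) = 1 + j2.902 → |·| ≈ 3.0695, ∠ ≈ 70.99°
|T| = 2500 · 18.165 · 5.8895 / (181.38 · 3.0695) ≈ 480.39
Gain = 20 log₁₀(480.39) ≈ 53.63 dB
∠T = (86.84° + 80.22°) − (89.68° + 70.99°) = 6.39°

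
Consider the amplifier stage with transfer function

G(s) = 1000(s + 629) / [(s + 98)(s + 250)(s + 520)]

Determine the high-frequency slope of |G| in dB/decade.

Each pole contributes −20 dB/decade at high frequency; each zero contributes +20 dB/decade.
Net: 1 zero(s) − 3 pole(s) → -40 dB/decade.

-40 dB/decade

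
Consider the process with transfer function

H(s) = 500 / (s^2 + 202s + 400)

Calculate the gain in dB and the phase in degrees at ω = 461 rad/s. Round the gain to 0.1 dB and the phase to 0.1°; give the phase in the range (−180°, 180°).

-53.3 dB, -156.3°

Substitute s = j461:
Numerator: 500 = 500 + j0
Denominator: (j461)^2 + 202(j461) + 400 = -212121 + j93122
|N| = √(500² + 0²) ≈ 500, ∠N ≈ 0.00°
|D| = √(212121² + 93122²) ≈ 2.3166e+05, ∠D ≈ 156.30°
|H| = 500 / 2.3166e+05 ≈ 0.0021583
Gain = 20 log₁₀(0.0021583) ≈ -53.32 dB
∠H = 0.00° − 156.30° = -156.30°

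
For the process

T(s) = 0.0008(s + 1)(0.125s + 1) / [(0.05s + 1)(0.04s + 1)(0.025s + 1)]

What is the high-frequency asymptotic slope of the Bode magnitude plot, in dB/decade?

Each pole contributes −20 dB/decade at high frequency; each zero contributes +20 dB/decade.
Net: 2 zero(s) − 3 pole(s) → -20 dB/decade.

-20 dB/decade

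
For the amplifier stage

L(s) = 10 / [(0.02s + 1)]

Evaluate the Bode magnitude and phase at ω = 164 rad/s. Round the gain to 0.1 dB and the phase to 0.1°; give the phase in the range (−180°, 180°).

9.3 dB, -73.0°

At ω = 164 rad/s:
pole (1 + j164·0.02) = 1 + j3.28 → |·| ≈ 3.4291, ∠ ≈ 73.04°
|L| = 10 · 1 / (3.4291) ≈ 2.9162
Gain = 20 log₁₀(2.9162) ≈ 9.30 dB
∠L = (0°) − (73.04°) = -73.04°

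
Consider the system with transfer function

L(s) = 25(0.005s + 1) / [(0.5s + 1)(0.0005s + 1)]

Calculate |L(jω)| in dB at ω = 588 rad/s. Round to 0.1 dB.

-11.9 dB

At ω = 588 rad/s:
zero (1 + j588·0.005) = 1 + j2.94 → |·| ≈ 3.1054, ∠ ≈ 71.21°
pole (1 + j588·0.5) = 1 + j294 → |·| ≈ 294, ∠ ≈ 89.81°
pole (1 + j588·0.0005) = 1 + j0.294 → |·| ≈ 1.0423, ∠ ≈ 16.38°
|L| = 25 · 3.1054 / (294 · 1.0423) ≈ 0.25335
Gain = 20 log₁₀(0.25335) ≈ -11.93 dB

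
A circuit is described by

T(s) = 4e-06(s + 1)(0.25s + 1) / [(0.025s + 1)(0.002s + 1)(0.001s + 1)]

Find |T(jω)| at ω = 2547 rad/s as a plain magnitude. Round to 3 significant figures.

0.00717

At ω = 2547 rad/s:
zero (1 + j2547·1) = 1 + j2547 → |·| ≈ 2547, ∠ ≈ 89.98°
zero (1 + j2547·0.25) = 1 + j636.75 → |·| ≈ 636.75, ∠ ≈ 89.91°
pole (1 + j2547·0.025) = 1 + j63.675 → |·| ≈ 63.683, ∠ ≈ 89.10°
pole (1 + j2547·0.002) = 1 + j5.094 → |·| ≈ 5.1912, ∠ ≈ 78.89°
pole (1 + j2547·0.001) = 1 + j2.547 → |·| ≈ 2.7363, ∠ ≈ 68.56°
|T| = 4e-06 · 2547 · 636.75 / (63.683 · 5.1912 · 2.7363) ≈ 0.0071714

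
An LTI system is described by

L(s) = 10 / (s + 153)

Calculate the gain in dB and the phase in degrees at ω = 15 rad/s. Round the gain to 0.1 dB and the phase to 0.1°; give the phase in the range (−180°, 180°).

At s = jω = j15:
pole (s+153): 153 + j15 → |·| = √(153²+15²) = √23634 ≈ 153.73, ∠ = arctan(15/153) ≈ 5.60°
|L| = 10 / 153.73 ≈ 0.065049
Gain = 20 log₁₀(0.065049) ≈ -23.74 dB
∠L = 0.00° − 5.60° = -5.60°

-23.7 dB, -5.6°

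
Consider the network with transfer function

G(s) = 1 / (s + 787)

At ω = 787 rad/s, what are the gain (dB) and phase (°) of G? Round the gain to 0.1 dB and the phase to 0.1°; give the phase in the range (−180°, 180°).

Substitute s = j787:
Numerator: 1 = 1 + j0
Denominator: (j787) + 787 = 787 + j787
|N| = √(1² + 0²) ≈ 1, ∠N ≈ 0.00°
|D| = √(787² + 787²) ≈ 1113, ∠D ≈ 45.00°
|G| = 1 / 1113 ≈ 0.00089847
Gain = 20 log₁₀(0.00089847) ≈ -60.93 dB
∠G = 0.00° − 45.00° = -45.00°

-60.9 dB, -45.0°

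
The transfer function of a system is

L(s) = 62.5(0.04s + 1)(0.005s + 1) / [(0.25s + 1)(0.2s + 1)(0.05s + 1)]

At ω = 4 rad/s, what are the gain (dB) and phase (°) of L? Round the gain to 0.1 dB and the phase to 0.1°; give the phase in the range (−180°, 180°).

At ω = 4 rad/s:
zero (1 + j4·0.04) = 1 + j0.16 → |·| ≈ 1.0127, ∠ ≈ 9.09°
zero (1 + j4·0.005) = 1 + j0.02 → |·| ≈ 1.0002, ∠ ≈ 1.15°
pole (1 + j4·0.25) = 1 + j1 → |·| ≈ 1.4142, ∠ ≈ 45.00°
pole (1 + j4·0.2) = 1 + j0.8 → |·| ≈ 1.2806, ∠ ≈ 38.66°
pole (1 + j4·0.05) = 1 + j0.2 → |·| ≈ 1.0198, ∠ ≈ 11.31°
|L| = 62.5 · 1.0127 · 1.0002 / (1.4142 · 1.2806 · 1.0198) ≈ 34.277
Gain = 20 log₁₀(34.277) ≈ 30.70 dB
∠L = (9.09° + 1.15°) − (45.00° + 38.66° + 11.31°) = -84.73°

30.7 dB, -84.7°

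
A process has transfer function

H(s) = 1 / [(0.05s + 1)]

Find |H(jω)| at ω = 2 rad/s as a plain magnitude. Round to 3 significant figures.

At ω = 2 rad/s:
pole (1 + j2·0.05) = 1 + j0.1 → |·| ≈ 1.005, ∠ ≈ 5.71°
|H| = 1 · 1 / (1.005) ≈ 0.99502

0.995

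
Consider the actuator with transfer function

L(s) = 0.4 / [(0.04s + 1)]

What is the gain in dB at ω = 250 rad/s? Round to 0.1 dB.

-28.0 dB

At ω = 250 rad/s:
pole (1 + j250·0.04) = 1 + j10 → |·| ≈ 10.05, ∠ ≈ 84.29°
|L| = 0.4 · 1 / (10.05) ≈ 0.039801
Gain = 20 log₁₀(0.039801) ≈ -28.00 dB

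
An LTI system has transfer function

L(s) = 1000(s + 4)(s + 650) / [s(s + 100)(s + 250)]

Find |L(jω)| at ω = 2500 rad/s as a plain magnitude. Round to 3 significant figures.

0.411

At s = jω = j2500:
zero (s+4): 4 + j2500 → |·| = √(4²+2500²) = √6250016 ≈ 2500, ∠ = arctan(2500/4) ≈ 89.91°
zero (s+650): 650 + j2500 → |·| = √(650²+2500²) = √6672500 ≈ 2583.1, ∠ = arctan(2500/650) ≈ 75.43°
pole (s+100): 100 + j2500 → |·| = √(100²+2500²) = √6260000 ≈ 2502, ∠ = arctan(2500/100) ≈ 87.71°
pole (s+250): 250 + j2500 → |·| = √(250²+2500²) = √6312500 ≈ 2512.5, ∠ = arctan(2500/250) ≈ 84.29°
pole at origin: |s| = 2500, ∠ = 90.00° (in denominator)
|L| = 1000 · 6.4578e+06 / 1.5716e+10 ≈ 0.41091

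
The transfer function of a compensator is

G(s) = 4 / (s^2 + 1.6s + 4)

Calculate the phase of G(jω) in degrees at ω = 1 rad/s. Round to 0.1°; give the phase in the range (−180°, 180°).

-28.1°

At s = jω = j1:
quadratic: (j1)² + 1.6·j1 + 4 = 3 + j1.6 → |·| ≈ 3.4, ∠ ≈ 28.07°
∠G = 0.00° − 28.07° = -28.07°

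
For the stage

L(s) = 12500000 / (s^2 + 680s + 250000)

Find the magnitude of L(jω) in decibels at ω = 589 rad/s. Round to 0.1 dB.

29.6 dB

At s = jω = j589:
quadratic: (j589)² + 680·j589 + 250000 = -96921 + j400520 → |·| ≈ 4.1208e+05, ∠ ≈ 103.60°
|L| = 12500000 / 4.1208e+05 ≈ 30.334
Gain = 20 log₁₀(30.334) ≈ 29.64 dB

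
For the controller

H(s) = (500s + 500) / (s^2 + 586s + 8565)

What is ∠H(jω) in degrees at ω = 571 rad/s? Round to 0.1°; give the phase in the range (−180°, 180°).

Substitute s = j571:
Numerator: 500(j571) + 500 = 500 + j285500
Denominator: (j571)^2 + 586(j571) + 8565 = -317476 + j334606
|N| = √(500² + 285500²) ≈ 2.855e+05, ∠N ≈ 89.90°
|D| = √(317476² + 334606²) ≈ 4.6125e+05, ∠D ≈ 133.50°
∠H = 89.90° − 133.50° = -43.60°

-43.6°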